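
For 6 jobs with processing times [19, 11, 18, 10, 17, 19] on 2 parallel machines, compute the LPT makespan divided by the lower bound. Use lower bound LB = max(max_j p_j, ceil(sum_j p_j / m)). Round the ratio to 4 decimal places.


LPT order: [19, 19, 18, 17, 11, 10]
Machine loads after assignment: [47, 47]
LPT makespan = 47
Lower bound = max(max_job, ceil(total/2)) = max(19, 47) = 47
Ratio = 47 / 47 = 1.0

1.0


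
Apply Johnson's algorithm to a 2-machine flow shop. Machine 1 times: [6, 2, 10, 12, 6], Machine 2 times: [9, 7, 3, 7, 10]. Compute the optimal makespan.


Apply Johnson's rule:
  Group 1 (a <= b): [(2, 2, 7), (1, 6, 9), (5, 6, 10)]
  Group 2 (a > b): [(4, 12, 7), (3, 10, 3)]
Optimal job order: [2, 1, 5, 4, 3]
Schedule:
  Job 2: M1 done at 2, M2 done at 9
  Job 1: M1 done at 8, M2 done at 18
  Job 5: M1 done at 14, M2 done at 28
  Job 4: M1 done at 26, M2 done at 35
  Job 3: M1 done at 36, M2 done at 39
Makespan = 39

39


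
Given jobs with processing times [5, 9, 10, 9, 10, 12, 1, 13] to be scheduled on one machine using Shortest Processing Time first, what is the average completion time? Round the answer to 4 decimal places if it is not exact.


Sort jobs by processing time (SPT order): [1, 5, 9, 9, 10, 10, 12, 13]
Compute completion times sequentially:
  Job 1: processing = 1, completes at 1
  Job 2: processing = 5, completes at 6
  Job 3: processing = 9, completes at 15
  Job 4: processing = 9, completes at 24
  Job 5: processing = 10, completes at 34
  Job 6: processing = 10, completes at 44
  Job 7: processing = 12, completes at 56
  Job 8: processing = 13, completes at 69
Sum of completion times = 249
Average completion time = 249/8 = 31.125

31.125


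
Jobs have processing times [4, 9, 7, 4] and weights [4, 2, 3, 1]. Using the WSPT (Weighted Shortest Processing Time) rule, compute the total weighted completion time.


Compute p/w ratios and sort ascending (WSPT): [(4, 4), (7, 3), (4, 1), (9, 2)]
Compute weighted completion times:
  Job (p=4,w=4): C=4, w*C=4*4=16
  Job (p=7,w=3): C=11, w*C=3*11=33
  Job (p=4,w=1): C=15, w*C=1*15=15
  Job (p=9,w=2): C=24, w*C=2*24=48
Total weighted completion time = 112

112


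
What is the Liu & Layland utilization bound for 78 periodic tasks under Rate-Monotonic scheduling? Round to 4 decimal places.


Compute 2^(1/78) = 1.0089261045
Subtract 1: 1.0089261045 - 1 = 0.0089261045
Multiply by n: 78 * 0.0089261045 = 0.6962361510
Round to 4 dp: 0.6962

0.6962


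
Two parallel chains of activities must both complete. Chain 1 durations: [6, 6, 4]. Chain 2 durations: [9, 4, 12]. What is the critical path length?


Path A total = 6 + 6 + 4 = 16
Path B total = 9 + 4 + 12 = 25
Critical path = longest path = max(16, 25) = 25

25


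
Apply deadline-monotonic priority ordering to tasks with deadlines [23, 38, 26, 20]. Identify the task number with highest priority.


Sort tasks by relative deadline (ascending):
  Task 4: deadline = 20
  Task 1: deadline = 23
  Task 3: deadline = 26
  Task 2: deadline = 38
Priority order (highest first): [4, 1, 3, 2]
Highest priority task = 4

4


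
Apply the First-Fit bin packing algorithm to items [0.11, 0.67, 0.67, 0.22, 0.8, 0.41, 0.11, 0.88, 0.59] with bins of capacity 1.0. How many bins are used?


Place items sequentially using First-Fit:
  Item 0.11 -> new Bin 1
  Item 0.67 -> Bin 1 (now 0.78)
  Item 0.67 -> new Bin 2
  Item 0.22 -> Bin 1 (now 1.0)
  Item 0.8 -> new Bin 3
  Item 0.41 -> new Bin 4
  Item 0.11 -> Bin 2 (now 0.78)
  Item 0.88 -> new Bin 5
  Item 0.59 -> Bin 4 (now 1.0)
Total bins used = 5

5


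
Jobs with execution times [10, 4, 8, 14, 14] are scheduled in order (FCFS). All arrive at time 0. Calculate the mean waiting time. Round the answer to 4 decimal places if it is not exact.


FCFS order (as given): [10, 4, 8, 14, 14]
Waiting times:
  Job 1: wait = 0
  Job 2: wait = 10
  Job 3: wait = 14
  Job 4: wait = 22
  Job 5: wait = 36
Sum of waiting times = 82
Average waiting time = 82/5 = 16.4

16.4


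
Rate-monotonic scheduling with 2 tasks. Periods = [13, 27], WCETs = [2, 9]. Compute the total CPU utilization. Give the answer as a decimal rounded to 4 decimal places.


Compute individual utilizations (exact fractions):
  Task 1: C/T = 2/13 (approx. 0.1538)
  Task 2: C/T = 9/27 = 1/3 (approx. 0.3333)
Total utilization U = 2/13 + 1/3 = 19/39
Rounded to 4 decimal places: U = 0.4872
RM (Liu & Layland) bound for 2 tasks = 0.828427; compare with U = 19/39 (approx. 0.487179)
U <= bound, so schedulable by RM sufficient condition.

0.4872


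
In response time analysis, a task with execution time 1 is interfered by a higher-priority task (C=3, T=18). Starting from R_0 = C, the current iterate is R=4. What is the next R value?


R_next = C + ceil(R_prev / T_hp) * C_hp
ceil(4 / 18) = ceil(0.2222) = 1
Interference = 1 * 3 = 3
R_next = 1 + 3 = 4
R_next = R_prev, so the iteration has converged (response time = 4).

4


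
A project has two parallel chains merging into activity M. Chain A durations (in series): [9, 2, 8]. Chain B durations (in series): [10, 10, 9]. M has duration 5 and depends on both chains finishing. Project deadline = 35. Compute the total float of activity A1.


Forward pass: ES(A1) = sum of predecessors on chain A = 0
EF = ES + duration = 0 + 9 = 9
Backward pass: LF(M) = deadline = 35; LS(M) = 35 - 5 = 30
LF(A1) = LS(M) - sum(successors on chain A) = 30 - 10 = 20
LS = LF - duration = 20 - 9 = 11
Total float = LS - ES = 11 - 0 = 11

11


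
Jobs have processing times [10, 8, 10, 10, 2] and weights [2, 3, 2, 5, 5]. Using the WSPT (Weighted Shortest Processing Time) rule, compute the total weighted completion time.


Compute p/w ratios and sort ascending (WSPT): [(2, 5), (10, 5), (8, 3), (10, 2), (10, 2)]
Compute weighted completion times:
  Job (p=2,w=5): C=2, w*C=5*2=10
  Job (p=10,w=5): C=12, w*C=5*12=60
  Job (p=8,w=3): C=20, w*C=3*20=60
  Job (p=10,w=2): C=30, w*C=2*30=60
  Job (p=10,w=2): C=40, w*C=2*40=80
Total weighted completion time = 270

270


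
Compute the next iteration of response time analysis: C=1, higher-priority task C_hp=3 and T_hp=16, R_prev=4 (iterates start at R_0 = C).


R_next = C + ceil(R_prev / T_hp) * C_hp
ceil(4 / 16) = ceil(0.25) = 1
Interference = 1 * 3 = 3
R_next = 1 + 3 = 4
R_next = R_prev, so the iteration has converged (response time = 4).

4


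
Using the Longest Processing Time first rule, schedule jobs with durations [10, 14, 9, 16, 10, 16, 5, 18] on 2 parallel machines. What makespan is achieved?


Sort jobs in decreasing order (LPT): [18, 16, 16, 14, 10, 10, 9, 5]
Assign each job to the least loaded machine:
  Machine 1: jobs [18, 14, 10, 9], load = 51
  Machine 2: jobs [16, 16, 10, 5], load = 47
Makespan = max load = 51

51


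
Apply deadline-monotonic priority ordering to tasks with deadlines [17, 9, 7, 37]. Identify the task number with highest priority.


Sort tasks by relative deadline (ascending):
  Task 3: deadline = 7
  Task 2: deadline = 9
  Task 1: deadline = 17
  Task 4: deadline = 37
Priority order (highest first): [3, 2, 1, 4]
Highest priority task = 3

3


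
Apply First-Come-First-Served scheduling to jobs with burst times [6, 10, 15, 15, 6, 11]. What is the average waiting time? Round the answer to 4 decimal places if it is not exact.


FCFS order (as given): [6, 10, 15, 15, 6, 11]
Waiting times:
  Job 1: wait = 0
  Job 2: wait = 6
  Job 3: wait = 16
  Job 4: wait = 31
  Job 5: wait = 46
  Job 6: wait = 52
Sum of waiting times = 151
Average waiting time = 151/6 = 25.1667

25.1667


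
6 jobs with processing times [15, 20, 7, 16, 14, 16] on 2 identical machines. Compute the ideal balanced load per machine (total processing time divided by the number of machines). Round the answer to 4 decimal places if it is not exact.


Total processing time = 15 + 20 + 7 + 16 + 14 + 16 = 88
Number of machines = 2
Ideal balanced load = 88 / 2 = 44.0

44.0


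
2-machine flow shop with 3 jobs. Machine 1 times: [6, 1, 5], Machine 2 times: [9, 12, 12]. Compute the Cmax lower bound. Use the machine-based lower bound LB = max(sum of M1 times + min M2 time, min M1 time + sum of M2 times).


LB1 = sum(M1 times) + min(M2 times) = 12 + 9 = 21
LB2 = min(M1 times) + sum(M2 times) = 1 + 33 = 34
Lower bound = max(LB1, LB2) = max(21, 34) = 34

34


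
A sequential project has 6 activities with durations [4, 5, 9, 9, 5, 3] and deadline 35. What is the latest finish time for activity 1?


LF(activity 1) = deadline - sum of successor durations
Successors: activities 2 through 6 with durations [5, 9, 9, 5, 3]
Sum of successor durations = 31
LF = 35 - 31 = 4

4


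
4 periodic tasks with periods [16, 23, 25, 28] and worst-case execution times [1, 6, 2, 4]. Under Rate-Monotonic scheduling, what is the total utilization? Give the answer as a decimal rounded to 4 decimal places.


Compute individual utilizations (exact fractions):
  Task 1: C/T = 1/16 (approx. 0.0625)
  Task 2: C/T = 6/23 (approx. 0.2609)
  Task 3: C/T = 2/25 (approx. 0.08)
  Task 4: C/T = 4/28 = 1/7 (approx. 0.1429)
Total utilization U = 1/16 + 6/23 + 2/25 + 1/7 = 35177/64400
Rounded to 4 decimal places: U = 0.5462
RM (Liu & Layland) bound for 4 tasks = 0.756828; compare with U = 35177/64400 (approx. 0.546227)
U <= bound, so schedulable by RM sufficient condition.

0.5462


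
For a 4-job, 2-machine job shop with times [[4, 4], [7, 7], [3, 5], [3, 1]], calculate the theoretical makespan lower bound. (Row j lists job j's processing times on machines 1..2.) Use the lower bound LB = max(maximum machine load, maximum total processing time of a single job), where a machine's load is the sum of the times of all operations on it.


Machine loads:
  Machine 1: 4 + 7 + 3 + 3 = 17
  Machine 2: 4 + 7 + 5 + 1 = 17
Max machine load = 17
Job totals:
  Job 1: 8
  Job 2: 14
  Job 3: 8
  Job 4: 4
Max job total = 14
Lower bound = max(17, 14) = 17

17


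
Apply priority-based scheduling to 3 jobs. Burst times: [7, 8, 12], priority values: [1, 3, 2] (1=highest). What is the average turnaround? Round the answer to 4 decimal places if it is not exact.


Sort by priority (ascending = highest first):
Order: [(1, 7), (2, 12), (3, 8)]
Completion times:
  Priority 1, burst=7, C=7
  Priority 2, burst=12, C=19
  Priority 3, burst=8, C=27
Average turnaround = 53/3 = 17.6667

17.6667


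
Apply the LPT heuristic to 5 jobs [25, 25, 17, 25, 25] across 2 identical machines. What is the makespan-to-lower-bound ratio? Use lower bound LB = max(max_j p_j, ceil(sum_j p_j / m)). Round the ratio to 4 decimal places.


LPT order: [25, 25, 25, 25, 17]
Machine loads after assignment: [67, 50]
LPT makespan = 67
Lower bound = max(max_job, ceil(total/2)) = max(25, 59) = 59
Ratio = 67 / 59 = 1.1356

1.1356


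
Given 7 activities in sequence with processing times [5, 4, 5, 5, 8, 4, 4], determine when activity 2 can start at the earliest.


Activity 2 starts after activities 1 through 1 complete.
Predecessor durations: [5]
ES = 5 = 5

5


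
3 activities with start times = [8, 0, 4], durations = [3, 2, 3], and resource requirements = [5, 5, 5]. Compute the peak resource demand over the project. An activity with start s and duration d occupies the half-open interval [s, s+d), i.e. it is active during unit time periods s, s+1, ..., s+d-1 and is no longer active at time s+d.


Each activity i is active on [start_i, start_i + duration_i).
Compute total resource usage per time slot:
  t=0: active resources = [5], total = 5
  t=1: active resources = [5], total = 5
  t=2: active resources = [], total = 0
  t=3: active resources = [], total = 0
  t=4: active resources = [5], total = 5
  t=5: active resources = [5], total = 5
  t=6: active resources = [5], total = 5
  t=7: active resources = [], total = 0
  t=8: active resources = [5], total = 5
  t=9: active resources = [5], total = 5
  t=10: active resources = [5], total = 5
Peak resource demand = 5

5


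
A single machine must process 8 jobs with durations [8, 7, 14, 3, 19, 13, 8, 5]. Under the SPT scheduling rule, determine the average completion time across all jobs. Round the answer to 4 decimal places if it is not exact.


Sort jobs by processing time (SPT order): [3, 5, 7, 8, 8, 13, 14, 19]
Compute completion times sequentially:
  Job 1: processing = 3, completes at 3
  Job 2: processing = 5, completes at 8
  Job 3: processing = 7, completes at 15
  Job 4: processing = 8, completes at 23
  Job 5: processing = 8, completes at 31
  Job 6: processing = 13, completes at 44
  Job 7: processing = 14, completes at 58
  Job 8: processing = 19, completes at 77
Sum of completion times = 259
Average completion time = 259/8 = 32.375

32.375


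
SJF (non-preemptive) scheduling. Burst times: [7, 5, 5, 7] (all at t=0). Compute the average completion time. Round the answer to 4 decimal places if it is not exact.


SJF order (ascending): [5, 5, 7, 7]
Completion times:
  Job 1: burst=5, C=5
  Job 2: burst=5, C=10
  Job 3: burst=7, C=17
  Job 4: burst=7, C=24
Average completion = 56/4 = 14.0

14.0


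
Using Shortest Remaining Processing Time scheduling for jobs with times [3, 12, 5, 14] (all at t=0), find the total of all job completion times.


Since all jobs arrive at t=0, SRPT equals SPT ordering.
SPT order: [3, 5, 12, 14]
Completion times:
  Job 1: p=3, C=3
  Job 2: p=5, C=8
  Job 3: p=12, C=20
  Job 4: p=14, C=34
Total completion time = 3 + 8 + 20 + 34 = 65

65


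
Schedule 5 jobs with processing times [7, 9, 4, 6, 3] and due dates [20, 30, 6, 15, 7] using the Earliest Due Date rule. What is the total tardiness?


Sort by due date (EDD order): [(4, 6), (3, 7), (6, 15), (7, 20), (9, 30)]
Compute completion times and tardiness:
  Job 1: p=4, d=6, C=4, tardiness=max(0,4-6)=0
  Job 2: p=3, d=7, C=7, tardiness=max(0,7-7)=0
  Job 3: p=6, d=15, C=13, tardiness=max(0,13-15)=0
  Job 4: p=7, d=20, C=20, tardiness=max(0,20-20)=0
  Job 5: p=9, d=30, C=29, tardiness=max(0,29-30)=0
Total tardiness = 0

0


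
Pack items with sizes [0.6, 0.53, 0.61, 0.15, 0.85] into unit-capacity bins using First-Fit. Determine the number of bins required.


Place items sequentially using First-Fit:
  Item 0.6 -> new Bin 1
  Item 0.53 -> new Bin 2
  Item 0.61 -> new Bin 3
  Item 0.15 -> Bin 1 (now 0.75)
  Item 0.85 -> new Bin 4
Total bins used = 4

4


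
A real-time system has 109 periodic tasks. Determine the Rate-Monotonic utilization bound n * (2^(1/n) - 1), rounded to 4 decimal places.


Compute 2^(1/109) = 1.0063794108
Subtract 1: 1.0063794108 - 1 = 0.0063794108
Multiply by n: 109 * 0.0063794108 = 0.6953557772
Round to 4 dp: 0.6954

0.6954


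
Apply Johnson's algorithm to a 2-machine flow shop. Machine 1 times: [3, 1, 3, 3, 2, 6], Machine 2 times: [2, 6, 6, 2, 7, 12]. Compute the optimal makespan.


Apply Johnson's rule:
  Group 1 (a <= b): [(2, 1, 6), (5, 2, 7), (3, 3, 6), (6, 6, 12)]
  Group 2 (a > b): [(1, 3, 2), (4, 3, 2)]
Optimal job order: [2, 5, 3, 6, 1, 4]
Schedule:
  Job 2: M1 done at 1, M2 done at 7
  Job 5: M1 done at 3, M2 done at 14
  Job 3: M1 done at 6, M2 done at 20
  Job 6: M1 done at 12, M2 done at 32
  Job 1: M1 done at 15, M2 done at 34
  Job 4: M1 done at 18, M2 done at 36
Makespan = 36

36


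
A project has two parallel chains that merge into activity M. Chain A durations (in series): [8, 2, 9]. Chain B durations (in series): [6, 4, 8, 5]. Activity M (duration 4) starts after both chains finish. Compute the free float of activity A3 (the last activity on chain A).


ES(A3) = sum of predecessors on chain A = 10
EF(A3) = ES + duration = 10 + 9 = 19
Successor of A3 is M. ES(M) = max(sum(A), sum(B)) = max(19, 23) = 23
Free float = ES(successor) - EF(current) = 23 - 19 = 4

4


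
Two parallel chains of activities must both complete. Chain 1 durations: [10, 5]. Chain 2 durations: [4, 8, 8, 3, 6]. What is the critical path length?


Path A total = 10 + 5 = 15
Path B total = 4 + 8 + 8 + 3 + 6 = 29
Critical path = longest path = max(15, 29) = 29

29


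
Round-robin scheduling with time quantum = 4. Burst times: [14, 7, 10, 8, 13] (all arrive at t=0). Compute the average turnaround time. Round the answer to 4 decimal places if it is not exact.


Time quantum = 4
Execution trace:
  J1 runs 4 units, time = 4
  J2 runs 4 units, time = 8
  J3 runs 4 units, time = 12
  J4 runs 4 units, time = 16
  J5 runs 4 units, time = 20
  J1 runs 4 units, time = 24
  J2 runs 3 units, time = 27
  J3 runs 4 units, time = 31
  J4 runs 4 units, time = 35
  J5 runs 4 units, time = 39
  J1 runs 4 units, time = 43
  J3 runs 2 units, time = 45
  J5 runs 4 units, time = 49
  J1 runs 2 units, time = 51
  J5 runs 1 units, time = 52
Finish times: [51, 27, 45, 35, 52]
Average turnaround = 210/5 = 42.0

42.0


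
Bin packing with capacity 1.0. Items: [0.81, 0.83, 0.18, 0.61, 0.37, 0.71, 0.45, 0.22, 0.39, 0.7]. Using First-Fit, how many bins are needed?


Place items sequentially using First-Fit:
  Item 0.81 -> new Bin 1
  Item 0.83 -> new Bin 2
  Item 0.18 -> Bin 1 (now 0.99)
  Item 0.61 -> new Bin 3
  Item 0.37 -> Bin 3 (now 0.98)
  Item 0.71 -> new Bin 4
  Item 0.45 -> new Bin 5
  Item 0.22 -> Bin 4 (now 0.93)
  Item 0.39 -> Bin 5 (now 0.84)
  Item 0.7 -> new Bin 6
Total bins used = 6

6


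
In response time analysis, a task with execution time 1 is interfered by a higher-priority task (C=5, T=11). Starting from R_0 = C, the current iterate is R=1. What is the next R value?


R_next = C + ceil(R_prev / T_hp) * C_hp
ceil(1 / 11) = ceil(0.0909) = 1
Interference = 1 * 5 = 5
R_next = 1 + 5 = 6

6


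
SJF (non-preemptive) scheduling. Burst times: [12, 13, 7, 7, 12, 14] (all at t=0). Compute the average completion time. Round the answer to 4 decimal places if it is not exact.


SJF order (ascending): [7, 7, 12, 12, 13, 14]
Completion times:
  Job 1: burst=7, C=7
  Job 2: burst=7, C=14
  Job 3: burst=12, C=26
  Job 4: burst=12, C=38
  Job 5: burst=13, C=51
  Job 6: burst=14, C=65
Average completion = 201/6 = 33.5

33.5


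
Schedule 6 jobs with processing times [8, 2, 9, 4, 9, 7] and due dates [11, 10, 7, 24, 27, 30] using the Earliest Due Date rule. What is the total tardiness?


Sort by due date (EDD order): [(9, 7), (2, 10), (8, 11), (4, 24), (9, 27), (7, 30)]
Compute completion times and tardiness:
  Job 1: p=9, d=7, C=9, tardiness=max(0,9-7)=2
  Job 2: p=2, d=10, C=11, tardiness=max(0,11-10)=1
  Job 3: p=8, d=11, C=19, tardiness=max(0,19-11)=8
  Job 4: p=4, d=24, C=23, tardiness=max(0,23-24)=0
  Job 5: p=9, d=27, C=32, tardiness=max(0,32-27)=5
  Job 6: p=7, d=30, C=39, tardiness=max(0,39-30)=9
Total tardiness = 25

25


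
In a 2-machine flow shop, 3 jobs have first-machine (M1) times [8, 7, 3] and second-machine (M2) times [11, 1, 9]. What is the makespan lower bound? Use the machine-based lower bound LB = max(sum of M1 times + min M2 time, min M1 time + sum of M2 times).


LB1 = sum(M1 times) + min(M2 times) = 18 + 1 = 19
LB2 = min(M1 times) + sum(M2 times) = 3 + 21 = 24
Lower bound = max(LB1, LB2) = max(19, 24) = 24

24


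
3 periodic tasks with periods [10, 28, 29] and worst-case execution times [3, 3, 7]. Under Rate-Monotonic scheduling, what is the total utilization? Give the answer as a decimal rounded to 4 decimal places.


Compute individual utilizations (exact fractions):
  Task 1: C/T = 3/10 (approx. 0.3)
  Task 2: C/T = 3/28 (approx. 0.1071)
  Task 3: C/T = 7/29 (approx. 0.2414)
Total utilization U = 3/10 + 3/28 + 7/29 = 2633/4060
Rounded to 4 decimal places: U = 0.6485
RM (Liu & Layland) bound for 3 tasks = 0.779763; compare with U = 2633/4060 (approx. 0.648522)
U <= bound, so schedulable by RM sufficient condition.

0.6485


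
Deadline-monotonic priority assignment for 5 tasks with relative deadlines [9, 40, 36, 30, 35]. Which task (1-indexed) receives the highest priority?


Sort tasks by relative deadline (ascending):
  Task 1: deadline = 9
  Task 4: deadline = 30
  Task 5: deadline = 35
  Task 3: deadline = 36
  Task 2: deadline = 40
Priority order (highest first): [1, 4, 5, 3, 2]
Highest priority task = 1

1


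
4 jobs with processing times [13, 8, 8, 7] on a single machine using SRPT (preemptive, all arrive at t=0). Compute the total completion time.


Since all jobs arrive at t=0, SRPT equals SPT ordering.
SPT order: [7, 8, 8, 13]
Completion times:
  Job 1: p=7, C=7
  Job 2: p=8, C=15
  Job 3: p=8, C=23
  Job 4: p=13, C=36
Total completion time = 7 + 15 + 23 + 36 = 81

81


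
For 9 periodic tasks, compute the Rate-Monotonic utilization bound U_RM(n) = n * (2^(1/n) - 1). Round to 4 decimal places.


Compute 2^(1/9) = 1.0800597389
Subtract 1: 1.0800597389 - 1 = 0.0800597389
Multiply by n: 9 * 0.0800597389 = 0.7205376501
Round to 4 dp: 0.7205

0.7205


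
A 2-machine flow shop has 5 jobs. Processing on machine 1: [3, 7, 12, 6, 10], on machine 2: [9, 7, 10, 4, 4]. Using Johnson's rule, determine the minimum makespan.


Apply Johnson's rule:
  Group 1 (a <= b): [(1, 3, 9), (2, 7, 7)]
  Group 2 (a > b): [(3, 12, 10), (4, 6, 4), (5, 10, 4)]
Optimal job order: [1, 2, 3, 4, 5]
Schedule:
  Job 1: M1 done at 3, M2 done at 12
  Job 2: M1 done at 10, M2 done at 19
  Job 3: M1 done at 22, M2 done at 32
  Job 4: M1 done at 28, M2 done at 36
  Job 5: M1 done at 38, M2 done at 42
Makespan = 42

42


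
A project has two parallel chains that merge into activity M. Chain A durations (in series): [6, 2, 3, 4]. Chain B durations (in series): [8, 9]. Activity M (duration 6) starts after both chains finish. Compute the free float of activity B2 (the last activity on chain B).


ES(B2) = sum of predecessors on chain B = 8
EF(B2) = ES + duration = 8 + 9 = 17
Successor of B2 is M. ES(M) = max(sum(A), sum(B)) = max(15, 17) = 17
Free float = ES(successor) - EF(current) = 17 - 17 = 0

0


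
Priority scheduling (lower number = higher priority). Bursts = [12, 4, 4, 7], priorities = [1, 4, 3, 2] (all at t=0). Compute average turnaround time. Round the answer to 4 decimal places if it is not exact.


Sort by priority (ascending = highest first):
Order: [(1, 12), (2, 7), (3, 4), (4, 4)]
Completion times:
  Priority 1, burst=12, C=12
  Priority 2, burst=7, C=19
  Priority 3, burst=4, C=23
  Priority 4, burst=4, C=27
Average turnaround = 81/4 = 20.25

20.25


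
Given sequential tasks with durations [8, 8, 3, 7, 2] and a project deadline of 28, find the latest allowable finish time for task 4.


LF(activity 4) = deadline - sum of successor durations
Successors: activities 5 through 5 with durations [2]
Sum of successor durations = 2
LF = 28 - 2 = 26

26


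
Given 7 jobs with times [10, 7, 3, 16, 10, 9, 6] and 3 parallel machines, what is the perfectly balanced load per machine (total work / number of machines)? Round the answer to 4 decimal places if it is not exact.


Total processing time = 10 + 7 + 3 + 16 + 10 + 9 + 6 = 61
Number of machines = 3
Ideal balanced load = 61 / 3 = 20.3333

20.3333


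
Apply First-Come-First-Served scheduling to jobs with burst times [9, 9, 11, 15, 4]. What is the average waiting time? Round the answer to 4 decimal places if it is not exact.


FCFS order (as given): [9, 9, 11, 15, 4]
Waiting times:
  Job 1: wait = 0
  Job 2: wait = 9
  Job 3: wait = 18
  Job 4: wait = 29
  Job 5: wait = 44
Sum of waiting times = 100
Average waiting time = 100/5 = 20.0

20.0


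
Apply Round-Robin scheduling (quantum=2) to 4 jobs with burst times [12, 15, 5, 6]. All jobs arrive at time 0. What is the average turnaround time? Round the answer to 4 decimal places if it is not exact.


Time quantum = 2
Execution trace:
  J1 runs 2 units, time = 2
  J2 runs 2 units, time = 4
  J3 runs 2 units, time = 6
  J4 runs 2 units, time = 8
  J1 runs 2 units, time = 10
  J2 runs 2 units, time = 12
  J3 runs 2 units, time = 14
  J4 runs 2 units, time = 16
  J1 runs 2 units, time = 18
  J2 runs 2 units, time = 20
  J3 runs 1 units, time = 21
  J4 runs 2 units, time = 23
  J1 runs 2 units, time = 25
  J2 runs 2 units, time = 27
  J1 runs 2 units, time = 29
  J2 runs 2 units, time = 31
  J1 runs 2 units, time = 33
  J2 runs 2 units, time = 35
  J2 runs 2 units, time = 37
  J2 runs 1 units, time = 38
Finish times: [33, 38, 21, 23]
Average turnaround = 115/4 = 28.75

28.75


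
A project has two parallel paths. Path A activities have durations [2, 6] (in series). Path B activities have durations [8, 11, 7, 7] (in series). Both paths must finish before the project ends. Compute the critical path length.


Path A total = 2 + 6 = 8
Path B total = 8 + 11 + 7 + 7 = 33
Critical path = longest path = max(8, 33) = 33

33


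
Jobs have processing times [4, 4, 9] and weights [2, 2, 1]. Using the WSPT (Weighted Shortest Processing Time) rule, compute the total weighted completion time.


Compute p/w ratios and sort ascending (WSPT): [(4, 2), (4, 2), (9, 1)]
Compute weighted completion times:
  Job (p=4,w=2): C=4, w*C=2*4=8
  Job (p=4,w=2): C=8, w*C=2*8=16
  Job (p=9,w=1): C=17, w*C=1*17=17
Total weighted completion time = 41

41


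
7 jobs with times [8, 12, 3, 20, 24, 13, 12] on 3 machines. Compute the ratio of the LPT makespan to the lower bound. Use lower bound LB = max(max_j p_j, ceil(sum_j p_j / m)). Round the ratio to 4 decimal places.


LPT order: [24, 20, 13, 12, 12, 8, 3]
Machine loads after assignment: [32, 32, 28]
LPT makespan = 32
Lower bound = max(max_job, ceil(total/3)) = max(24, 31) = 31
Ratio = 32 / 31 = 1.0323

1.0323


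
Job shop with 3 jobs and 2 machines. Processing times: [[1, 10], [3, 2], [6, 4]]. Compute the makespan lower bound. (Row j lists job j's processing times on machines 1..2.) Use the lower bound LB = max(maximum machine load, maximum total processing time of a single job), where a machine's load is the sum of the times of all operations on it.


Machine loads:
  Machine 1: 1 + 3 + 6 = 10
  Machine 2: 10 + 2 + 4 = 16
Max machine load = 16
Job totals:
  Job 1: 11
  Job 2: 5
  Job 3: 10
Max job total = 11
Lower bound = max(16, 11) = 16

16


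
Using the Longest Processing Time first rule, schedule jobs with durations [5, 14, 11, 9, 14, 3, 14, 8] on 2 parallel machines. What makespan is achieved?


Sort jobs in decreasing order (LPT): [14, 14, 14, 11, 9, 8, 5, 3]
Assign each job to the least loaded machine:
  Machine 1: jobs [14, 14, 8, 3], load = 39
  Machine 2: jobs [14, 11, 9, 5], load = 39
Makespan = max load = 39

39


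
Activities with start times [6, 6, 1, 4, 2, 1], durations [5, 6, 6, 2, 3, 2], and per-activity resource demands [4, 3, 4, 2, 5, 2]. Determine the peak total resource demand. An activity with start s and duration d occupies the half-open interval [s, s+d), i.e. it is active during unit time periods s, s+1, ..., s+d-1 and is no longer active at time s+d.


Each activity i is active on [start_i, start_i + duration_i).
Compute total resource usage per time slot:
  t=0: active resources = [], total = 0
  t=1: active resources = [4, 2], total = 6
  t=2: active resources = [4, 5, 2], total = 11
  t=3: active resources = [4, 5], total = 9
  t=4: active resources = [4, 2, 5], total = 11
  t=5: active resources = [4, 2], total = 6
  t=6: active resources = [4, 3, 4], total = 11
  t=7: active resources = [4, 3], total = 7
  t=8: active resources = [4, 3], total = 7
  t=9: active resources = [4, 3], total = 7
  t=10: active resources = [4, 3], total = 7
  t=11: active resources = [3], total = 3
Peak resource demand = 11

11


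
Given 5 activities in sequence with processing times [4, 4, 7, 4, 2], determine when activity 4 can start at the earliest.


Activity 4 starts after activities 1 through 3 complete.
Predecessor durations: [4, 4, 7]
ES = 4 + 4 + 7 = 15

15


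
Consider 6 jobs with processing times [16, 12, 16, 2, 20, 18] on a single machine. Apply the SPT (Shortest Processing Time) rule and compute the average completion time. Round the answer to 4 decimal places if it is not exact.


Sort jobs by processing time (SPT order): [2, 12, 16, 16, 18, 20]
Compute completion times sequentially:
  Job 1: processing = 2, completes at 2
  Job 2: processing = 12, completes at 14
  Job 3: processing = 16, completes at 30
  Job 4: processing = 16, completes at 46
  Job 5: processing = 18, completes at 64
  Job 6: processing = 20, completes at 84
Sum of completion times = 240
Average completion time = 240/6 = 40.0

40.0


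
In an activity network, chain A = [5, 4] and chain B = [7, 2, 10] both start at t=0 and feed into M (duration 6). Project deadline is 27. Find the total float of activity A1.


Forward pass: ES(A1) = sum of predecessors on chain A = 0
EF = ES + duration = 0 + 5 = 5
Backward pass: LF(M) = deadline = 27; LS(M) = 27 - 6 = 21
LF(A1) = LS(M) - sum(successors on chain A) = 21 - 4 = 17
LS = LF - duration = 17 - 5 = 12
Total float = LS - ES = 12 - 0 = 12

12


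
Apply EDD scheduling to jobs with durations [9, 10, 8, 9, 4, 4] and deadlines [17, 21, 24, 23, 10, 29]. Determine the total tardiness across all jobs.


Sort by due date (EDD order): [(4, 10), (9, 17), (10, 21), (9, 23), (8, 24), (4, 29)]
Compute completion times and tardiness:
  Job 1: p=4, d=10, C=4, tardiness=max(0,4-10)=0
  Job 2: p=9, d=17, C=13, tardiness=max(0,13-17)=0
  Job 3: p=10, d=21, C=23, tardiness=max(0,23-21)=2
  Job 4: p=9, d=23, C=32, tardiness=max(0,32-23)=9
  Job 5: p=8, d=24, C=40, tardiness=max(0,40-24)=16
  Job 6: p=4, d=29, C=44, tardiness=max(0,44-29)=15
Total tardiness = 42

42


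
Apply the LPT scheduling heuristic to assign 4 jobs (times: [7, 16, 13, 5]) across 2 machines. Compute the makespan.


Sort jobs in decreasing order (LPT): [16, 13, 7, 5]
Assign each job to the least loaded machine:
  Machine 1: jobs [16, 5], load = 21
  Machine 2: jobs [13, 7], load = 20
Makespan = max load = 21

21


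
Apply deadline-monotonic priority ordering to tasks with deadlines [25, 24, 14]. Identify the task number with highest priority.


Sort tasks by relative deadline (ascending):
  Task 3: deadline = 14
  Task 2: deadline = 24
  Task 1: deadline = 25
Priority order (highest first): [3, 2, 1]
Highest priority task = 3

3


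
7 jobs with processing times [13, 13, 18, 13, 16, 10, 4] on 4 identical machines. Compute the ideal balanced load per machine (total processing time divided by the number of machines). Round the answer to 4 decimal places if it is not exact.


Total processing time = 13 + 13 + 18 + 13 + 16 + 10 + 4 = 87
Number of machines = 4
Ideal balanced load = 87 / 4 = 21.75

21.75


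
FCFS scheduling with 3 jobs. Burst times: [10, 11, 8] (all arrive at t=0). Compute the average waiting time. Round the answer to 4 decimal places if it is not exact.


FCFS order (as given): [10, 11, 8]
Waiting times:
  Job 1: wait = 0
  Job 2: wait = 10
  Job 3: wait = 21
Sum of waiting times = 31
Average waiting time = 31/3 = 10.3333

10.3333


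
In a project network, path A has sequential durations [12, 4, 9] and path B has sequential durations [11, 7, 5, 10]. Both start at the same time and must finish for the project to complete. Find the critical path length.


Path A total = 12 + 4 + 9 = 25
Path B total = 11 + 7 + 5 + 10 = 33
Critical path = longest path = max(25, 33) = 33

33


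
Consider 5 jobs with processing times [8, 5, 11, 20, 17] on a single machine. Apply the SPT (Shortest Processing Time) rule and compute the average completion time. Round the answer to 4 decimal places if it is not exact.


Sort jobs by processing time (SPT order): [5, 8, 11, 17, 20]
Compute completion times sequentially:
  Job 1: processing = 5, completes at 5
  Job 2: processing = 8, completes at 13
  Job 3: processing = 11, completes at 24
  Job 4: processing = 17, completes at 41
  Job 5: processing = 20, completes at 61
Sum of completion times = 144
Average completion time = 144/5 = 28.8

28.8


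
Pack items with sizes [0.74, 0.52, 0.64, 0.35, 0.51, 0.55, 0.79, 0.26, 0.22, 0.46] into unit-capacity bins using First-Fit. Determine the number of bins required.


Place items sequentially using First-Fit:
  Item 0.74 -> new Bin 1
  Item 0.52 -> new Bin 2
  Item 0.64 -> new Bin 3
  Item 0.35 -> Bin 2 (now 0.87)
  Item 0.51 -> new Bin 4
  Item 0.55 -> new Bin 5
  Item 0.79 -> new Bin 6
  Item 0.26 -> Bin 1 (now 1.0)
  Item 0.22 -> Bin 3 (now 0.86)
  Item 0.46 -> Bin 4 (now 0.97)
Total bins used = 6

6


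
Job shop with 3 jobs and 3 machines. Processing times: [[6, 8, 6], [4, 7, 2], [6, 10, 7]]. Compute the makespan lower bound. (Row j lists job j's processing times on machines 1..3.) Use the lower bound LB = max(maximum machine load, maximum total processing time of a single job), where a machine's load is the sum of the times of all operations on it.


Machine loads:
  Machine 1: 6 + 4 + 6 = 16
  Machine 2: 8 + 7 + 10 = 25
  Machine 3: 6 + 2 + 7 = 15
Max machine load = 25
Job totals:
  Job 1: 20
  Job 2: 13
  Job 3: 23
Max job total = 23
Lower bound = max(25, 23) = 25

25


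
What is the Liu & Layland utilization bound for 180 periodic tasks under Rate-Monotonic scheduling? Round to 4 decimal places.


Compute 2^(1/180) = 1.0038582416
Subtract 1: 1.0038582416 - 1 = 0.0038582416
Multiply by n: 180 * 0.0038582416 = 0.6944834880
Round to 4 dp: 0.6945

0.6945


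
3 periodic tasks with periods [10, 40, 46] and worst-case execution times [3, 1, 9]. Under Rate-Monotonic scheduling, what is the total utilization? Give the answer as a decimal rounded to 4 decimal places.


Compute individual utilizations (exact fractions):
  Task 1: C/T = 3/10 (approx. 0.3)
  Task 2: C/T = 1/40 (approx. 0.025)
  Task 3: C/T = 9/46 (approx. 0.1957)
Total utilization U = 3/10 + 1/40 + 9/46 = 479/920
Rounded to 4 decimal places: U = 0.5207
RM (Liu & Layland) bound for 3 tasks = 0.779763; compare with U = 479/920 (approx. 0.520652)
U <= bound, so schedulable by RM sufficient condition.

0.5207


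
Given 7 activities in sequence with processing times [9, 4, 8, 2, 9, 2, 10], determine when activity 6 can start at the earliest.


Activity 6 starts after activities 1 through 5 complete.
Predecessor durations: [9, 4, 8, 2, 9]
ES = 9 + 4 + 8 + 2 + 9 = 32

32


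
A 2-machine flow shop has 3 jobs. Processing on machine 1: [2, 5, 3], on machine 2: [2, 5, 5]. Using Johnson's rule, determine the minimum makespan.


Apply Johnson's rule:
  Group 1 (a <= b): [(1, 2, 2), (3, 3, 5), (2, 5, 5)]
  Group 2 (a > b): []
Optimal job order: [1, 3, 2]
Schedule:
  Job 1: M1 done at 2, M2 done at 4
  Job 3: M1 done at 5, M2 done at 10
  Job 2: M1 done at 10, M2 done at 15
Makespan = 15

15


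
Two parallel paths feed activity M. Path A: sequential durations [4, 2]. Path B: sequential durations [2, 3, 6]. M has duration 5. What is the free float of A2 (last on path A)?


ES(A2) = sum of predecessors on chain A = 4
EF(A2) = ES + duration = 4 + 2 = 6
Successor of A2 is M. ES(M) = max(sum(A), sum(B)) = max(6, 11) = 11
Free float = ES(successor) - EF(current) = 11 - 6 = 5

5


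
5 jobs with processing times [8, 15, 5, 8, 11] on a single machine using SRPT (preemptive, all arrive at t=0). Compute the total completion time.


Since all jobs arrive at t=0, SRPT equals SPT ordering.
SPT order: [5, 8, 8, 11, 15]
Completion times:
  Job 1: p=5, C=5
  Job 2: p=8, C=13
  Job 3: p=8, C=21
  Job 4: p=11, C=32
  Job 5: p=15, C=47
Total completion time = 5 + 13 + 21 + 32 + 47 = 118

118


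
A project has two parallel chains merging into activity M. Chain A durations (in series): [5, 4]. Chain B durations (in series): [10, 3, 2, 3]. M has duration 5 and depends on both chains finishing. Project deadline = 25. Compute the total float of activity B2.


Forward pass: ES(B2) = sum of predecessors on chain B = 10
EF = ES + duration = 10 + 3 = 13
Backward pass: LF(M) = deadline = 25; LS(M) = 25 - 5 = 20
LF(B2) = LS(M) - sum(successors on chain B) = 20 - 5 = 15
LS = LF - duration = 15 - 3 = 12
Total float = LS - ES = 12 - 10 = 2

2


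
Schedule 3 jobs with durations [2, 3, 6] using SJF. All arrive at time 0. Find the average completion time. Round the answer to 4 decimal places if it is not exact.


SJF order (ascending): [2, 3, 6]
Completion times:
  Job 1: burst=2, C=2
  Job 2: burst=3, C=5
  Job 3: burst=6, C=11
Average completion = 18/3 = 6.0

6.0


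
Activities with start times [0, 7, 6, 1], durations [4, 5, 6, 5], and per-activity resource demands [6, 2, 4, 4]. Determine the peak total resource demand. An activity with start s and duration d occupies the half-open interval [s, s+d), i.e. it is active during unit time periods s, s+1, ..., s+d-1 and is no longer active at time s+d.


Each activity i is active on [start_i, start_i + duration_i).
Compute total resource usage per time slot:
  t=0: active resources = [6], total = 6
  t=1: active resources = [6, 4], total = 10
  t=2: active resources = [6, 4], total = 10
  t=3: active resources = [6, 4], total = 10
  t=4: active resources = [4], total = 4
  t=5: active resources = [4], total = 4
  t=6: active resources = [4], total = 4
  t=7: active resources = [2, 4], total = 6
  t=8: active resources = [2, 4], total = 6
  t=9: active resources = [2, 4], total = 6
  t=10: active resources = [2, 4], total = 6
  t=11: active resources = [2, 4], total = 6
Peak resource demand = 10

10


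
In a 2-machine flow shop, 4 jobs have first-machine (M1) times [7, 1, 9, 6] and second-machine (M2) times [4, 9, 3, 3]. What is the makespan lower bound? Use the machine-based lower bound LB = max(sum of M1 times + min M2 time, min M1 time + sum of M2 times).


LB1 = sum(M1 times) + min(M2 times) = 23 + 3 = 26
LB2 = min(M1 times) + sum(M2 times) = 1 + 19 = 20
Lower bound = max(LB1, LB2) = max(26, 20) = 26

26


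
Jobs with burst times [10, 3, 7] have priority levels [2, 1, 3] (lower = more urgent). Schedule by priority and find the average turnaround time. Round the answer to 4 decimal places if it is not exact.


Sort by priority (ascending = highest first):
Order: [(1, 3), (2, 10), (3, 7)]
Completion times:
  Priority 1, burst=3, C=3
  Priority 2, burst=10, C=13
  Priority 3, burst=7, C=20
Average turnaround = 36/3 = 12.0

12.0


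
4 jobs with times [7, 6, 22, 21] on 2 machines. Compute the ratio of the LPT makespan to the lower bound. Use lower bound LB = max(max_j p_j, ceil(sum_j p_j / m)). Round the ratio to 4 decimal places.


LPT order: [22, 21, 7, 6]
Machine loads after assignment: [28, 28]
LPT makespan = 28
Lower bound = max(max_job, ceil(total/2)) = max(22, 28) = 28
Ratio = 28 / 28 = 1.0

1.0


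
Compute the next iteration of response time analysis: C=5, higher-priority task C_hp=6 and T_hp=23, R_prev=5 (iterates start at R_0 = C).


R_next = C + ceil(R_prev / T_hp) * C_hp
ceil(5 / 23) = ceil(0.2174) = 1
Interference = 1 * 6 = 6
R_next = 5 + 6 = 11

11


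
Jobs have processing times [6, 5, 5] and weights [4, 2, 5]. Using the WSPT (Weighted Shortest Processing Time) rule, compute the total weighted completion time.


Compute p/w ratios and sort ascending (WSPT): [(5, 5), (6, 4), (5, 2)]
Compute weighted completion times:
  Job (p=5,w=5): C=5, w*C=5*5=25
  Job (p=6,w=4): C=11, w*C=4*11=44
  Job (p=5,w=2): C=16, w*C=2*16=32
Total weighted completion time = 101

101


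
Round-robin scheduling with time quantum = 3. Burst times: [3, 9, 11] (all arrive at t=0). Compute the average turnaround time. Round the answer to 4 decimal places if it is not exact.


Time quantum = 3
Execution trace:
  J1 runs 3 units, time = 3
  J2 runs 3 units, time = 6
  J3 runs 3 units, time = 9
  J2 runs 3 units, time = 12
  J3 runs 3 units, time = 15
  J2 runs 3 units, time = 18
  J3 runs 3 units, time = 21
  J3 runs 2 units, time = 23
Finish times: [3, 18, 23]
Average turnaround = 44/3 = 14.6667

14.6667


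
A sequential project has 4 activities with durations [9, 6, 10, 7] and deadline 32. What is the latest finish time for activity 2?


LF(activity 2) = deadline - sum of successor durations
Successors: activities 3 through 4 with durations [10, 7]
Sum of successor durations = 17
LF = 32 - 17 = 15

15


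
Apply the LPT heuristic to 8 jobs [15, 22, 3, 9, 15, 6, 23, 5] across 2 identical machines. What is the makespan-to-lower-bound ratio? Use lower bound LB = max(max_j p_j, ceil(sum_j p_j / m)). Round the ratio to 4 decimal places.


LPT order: [23, 22, 15, 15, 9, 6, 5, 3]
Machine loads after assignment: [49, 49]
LPT makespan = 49
Lower bound = max(max_job, ceil(total/2)) = max(23, 49) = 49
Ratio = 49 / 49 = 1.0

1.0
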